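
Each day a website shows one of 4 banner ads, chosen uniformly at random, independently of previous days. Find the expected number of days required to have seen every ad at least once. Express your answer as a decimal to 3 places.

After i distinct types are collected, each trial gives a new one with probability (4−i)/4, so the expected wait for the next new type is 4/(4−i).
E = 4/4 + 4/3 + 4/2 + 4/1 = 25/3 ≈ 8.333.

8.333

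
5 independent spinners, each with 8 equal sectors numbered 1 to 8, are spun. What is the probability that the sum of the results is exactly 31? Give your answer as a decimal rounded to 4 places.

0.0211

There are 8^5 = 32768 equally likely outcomes.
The number of ordered 5-tuples from {1,…,8} summing to 31 is 690.
P(sum = 31) = 690/32768 = 345/16384 ≈ 0.0211.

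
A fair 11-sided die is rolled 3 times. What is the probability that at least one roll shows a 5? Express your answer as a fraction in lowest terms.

331/1331

P(no roll shows a 5) = (10/11)^3 = 1000/1331.
P(at least one) = 1 − 1000/1331 = 331/1331.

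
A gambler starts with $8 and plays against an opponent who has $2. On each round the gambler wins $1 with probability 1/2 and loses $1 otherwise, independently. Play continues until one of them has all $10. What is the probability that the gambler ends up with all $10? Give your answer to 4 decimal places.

0.8000

With a fair step, P(i) = ½P(i−1) + ½P(i+1) with P(0)=0, P(10)=1 has the linear solution P(i) = i/10.
P(8) = 8/10 = 4/5 ≈ 0.8000.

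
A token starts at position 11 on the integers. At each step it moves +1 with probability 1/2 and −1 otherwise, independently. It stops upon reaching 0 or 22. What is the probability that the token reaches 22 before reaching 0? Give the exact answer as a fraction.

With a fair step, P(i) = ½P(i−1) + ½P(i+1) with P(0)=0, P(22)=1 has the linear solution P(i) = i/22.
P(11) = 11/22 = 1/2.

1/2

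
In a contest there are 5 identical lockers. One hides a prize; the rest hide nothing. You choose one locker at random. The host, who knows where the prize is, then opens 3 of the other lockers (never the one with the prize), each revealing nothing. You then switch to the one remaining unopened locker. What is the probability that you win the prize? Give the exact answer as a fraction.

4/5

Your original locker holds the prize with probability 1/5, so the other 4 collectively hold it with probability 4/5.
The host can always find 3 empty lockers to open, so the reveals don't change that 4/5; it is now spread over the 1 remaining unopened locker.
P(win by switching) = (4/5) · (1/1) = 4/5.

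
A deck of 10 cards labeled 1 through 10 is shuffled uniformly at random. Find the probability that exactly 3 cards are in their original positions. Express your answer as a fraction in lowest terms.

103/1680

Choose which 3 of the 10 are fixed: C(10,3) = 120 ways.
The remaining 7 must have no fixed point: D(7) = 1854.
P = 120·1854/3628800 = 103/1680.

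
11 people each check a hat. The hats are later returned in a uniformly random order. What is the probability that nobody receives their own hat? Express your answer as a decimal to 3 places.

This is the derangement probability: permutations of 11 with no fixed point.
D(11) = 11! · (1 − 1/1! + 1/2! − ··· + (−1)^11/11!) = 14684570.
P = 14684570/39916800 = 1468457/3991680 ≈ 0.368.

0.368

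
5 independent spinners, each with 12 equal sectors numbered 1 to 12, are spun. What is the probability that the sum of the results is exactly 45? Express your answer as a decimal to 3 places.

0.015

There are 12^5 = 248832 equally likely outcomes.
The number of ordered 5-tuples from {1,…,12} summing to 45 is 3701.
P(sum = 45) = 3701/248832 ≈ 0.015.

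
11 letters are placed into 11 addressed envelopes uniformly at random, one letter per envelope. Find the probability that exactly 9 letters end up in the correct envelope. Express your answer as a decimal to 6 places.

Choose which 9 of the 11 are fixed: C(11,9) = 55 ways.
The remaining 2 must have no fixed point: D(2) = 1.
P = 55·1/39916800 = 1/725760 ≈ 0.000001.

0.000001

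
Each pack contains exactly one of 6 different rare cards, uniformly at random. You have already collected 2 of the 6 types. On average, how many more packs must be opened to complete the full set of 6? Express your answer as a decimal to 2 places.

12.50

Starting from 2 distinct types, each trial gives a new one with probability (6−i)/6 when i types are held, so the wait for the next new type is 6/(6−i).
E = 6/4 + 6/3 + 6/2 + 6/1 = 25/2 ≈ 12.50.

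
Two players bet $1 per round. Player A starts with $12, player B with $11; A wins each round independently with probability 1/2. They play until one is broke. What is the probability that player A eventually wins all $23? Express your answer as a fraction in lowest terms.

12/23

With a fair step, P(i) = ½P(i−1) + ½P(i+1) with P(0)=0, P(23)=1 has the linear solution P(i) = i/23.
P(12) = 12/23.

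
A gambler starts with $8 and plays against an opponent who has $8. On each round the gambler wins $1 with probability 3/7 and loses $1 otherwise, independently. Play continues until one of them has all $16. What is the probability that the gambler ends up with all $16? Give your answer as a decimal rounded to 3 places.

0.091

Let r = q/p = (4/7)/(3/7) = 4/3. The recurrence P(i) = p·P(i+1) + q·P(i−1) with P(0)=0, P(16)=1 gives P(i) = (1 − r^i)/(1 − r^16).
P(8) = (1 − (4/3)^8) / (1 − (4/3)^16) = 6561/72097 ≈ 0.091.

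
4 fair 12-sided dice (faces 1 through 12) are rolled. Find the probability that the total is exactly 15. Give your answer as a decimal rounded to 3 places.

There are 12^4 = 20736 equally likely outcomes.
The number of ordered 4-tuples from {1,…,12} summing to 15 is 364.
P(sum = 15) = 364/20736 = 91/5184 ≈ 0.018.

0.018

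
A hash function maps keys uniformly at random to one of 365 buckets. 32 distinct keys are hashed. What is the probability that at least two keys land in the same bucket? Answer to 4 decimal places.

0.7533

It's easier to compute the probability that all 32 are distinct.
P(all distinct) = 365/365 · 364/365 · ··· · 334/365 ≈ 0.2467.
So the probability of at least one match is 1 − 0.2467 = 0.7533.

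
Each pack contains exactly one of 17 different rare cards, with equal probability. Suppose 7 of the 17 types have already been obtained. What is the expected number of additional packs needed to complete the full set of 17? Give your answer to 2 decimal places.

49.79

Starting from 7 distinct types, each trial gives a new one with probability (17−i)/17 when i types are held, so the wait for the next new type is 17/(17−i).
E = 17/10 + 17/9 + 17/8 + 17/7 + 17/6 + 17/5 + 17/4 + 17/3 + 17/2 + 17/1 = 125477/2520 ≈ 49.79.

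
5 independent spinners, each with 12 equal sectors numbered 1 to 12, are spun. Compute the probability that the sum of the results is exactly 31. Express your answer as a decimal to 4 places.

0.0493

There are 12^5 = 248832 equally likely outcomes.
The number of ordered 5-tuples from {1,…,12} summing to 31 is 12255.
P(sum = 31) = 12255/248832 = 4085/82944 ≈ 0.0493.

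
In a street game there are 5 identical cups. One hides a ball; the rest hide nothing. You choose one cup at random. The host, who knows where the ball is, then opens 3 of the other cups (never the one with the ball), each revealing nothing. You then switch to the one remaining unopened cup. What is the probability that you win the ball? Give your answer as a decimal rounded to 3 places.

Your original cup holds the ball with probability 1/5, so the other 4 collectively hold it with probability 4/5.
The host can always find 3 empty cups to open, so the reveals don't change that 4/5; it is now spread over the 1 remaining unopened cup.
P(win by switching) = (4/5) · (1/1) = 4/5 ≈ 0.800.

0.800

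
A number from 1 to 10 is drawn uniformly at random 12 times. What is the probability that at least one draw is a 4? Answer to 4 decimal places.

P(no draw is a 4) = (9/10)^12 ≈ 0.2824.
P(at least one) = 1 − 0.2824 = 0.7176.

0.7176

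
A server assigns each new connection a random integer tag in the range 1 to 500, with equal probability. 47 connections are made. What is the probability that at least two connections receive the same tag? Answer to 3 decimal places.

0.893

It's easier to compute the probability that all 47 are distinct.
P(all distinct) = 500/500 · 499/500 · ··· · 454/500 ≈ 0.107.
So the probability of at least one match is 1 − 0.107 = 0.893.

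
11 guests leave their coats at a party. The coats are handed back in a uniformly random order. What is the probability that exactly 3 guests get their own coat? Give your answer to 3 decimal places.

0.061

Choose which 3 of the 11 are fixed: C(11,3) = 165 ways.
The remaining 8 must have no fixed point: D(8) = 14833.
P = 165·14833/39916800 = 2119/34560 ≈ 0.061.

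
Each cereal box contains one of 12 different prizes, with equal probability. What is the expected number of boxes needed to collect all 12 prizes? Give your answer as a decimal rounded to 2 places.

37.24

After i distinct types are collected, each trial gives a new one with probability (12−i)/12, so the expected wait for the next new type is 12/(12−i).
E = 12/12 + 12/11 + 12/10 + 12/9 + 12/8 + 12/7 + 12/6 + 12/5 + 12/4 + 12/3 + 12/2 + 12/1 = 86021/2310 ≈ 37.24.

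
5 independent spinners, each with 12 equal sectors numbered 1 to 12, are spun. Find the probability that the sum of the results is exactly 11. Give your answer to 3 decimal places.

0.001

There are 12^5 = 248832 equally likely outcomes.
The number of ordered 5-tuples from {1,…,12} summing to 11 is 210.
P(sum = 11) = 210/248832 = 35/41472 ≈ 0.001.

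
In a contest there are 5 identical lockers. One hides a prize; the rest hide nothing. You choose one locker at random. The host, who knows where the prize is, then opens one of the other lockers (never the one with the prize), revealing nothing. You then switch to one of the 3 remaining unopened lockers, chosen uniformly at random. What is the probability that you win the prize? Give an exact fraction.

Your original locker holds the prize with probability 1/5, so the other 4 collectively hold it with probability 4/5.
The host can always find an empty locker to open, so this doesn't change that 4/5; it is now spread over the 3 remaining unopened lockers.
P(win by switching) = (4/5) · (1/3) = 4/15.

4/15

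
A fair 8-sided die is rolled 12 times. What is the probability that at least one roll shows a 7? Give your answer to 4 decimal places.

0.7986

P(no roll shows a 7) = (7/8)^12 ≈ 0.2014.
P(at least one) = 1 − 0.2014 = 0.7986.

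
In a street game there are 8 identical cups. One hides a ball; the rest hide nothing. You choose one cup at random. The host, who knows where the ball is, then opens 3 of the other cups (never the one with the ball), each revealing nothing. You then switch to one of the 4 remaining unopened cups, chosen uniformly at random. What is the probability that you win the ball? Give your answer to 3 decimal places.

Your original cup holds the ball with probability 1/8, so the other 7 collectively hold it with probability 7/8.
The host can always find 3 empty cups to open, so the reveals don't change that 7/8; it is now spread over the 4 remaining unopened cups.
P(win by switching) = (7/8) · (1/4) = 7/32 ≈ 0.219.

0.219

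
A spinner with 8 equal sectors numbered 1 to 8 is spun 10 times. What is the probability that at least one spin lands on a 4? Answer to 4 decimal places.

P(no spin lands on a 4) = (7/8)^10 ≈ 0.2631.
P(at least one) = 1 − 0.2631 = 0.7369.

0.7369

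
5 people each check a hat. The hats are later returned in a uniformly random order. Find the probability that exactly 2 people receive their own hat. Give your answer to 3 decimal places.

0.167

Choose which 2 of the 5 are fixed: C(5,2) = 10 ways.
The remaining 3 must have no fixed point: D(3) = 2.
P = 10·2/120 = 1/6 ≈ 0.167.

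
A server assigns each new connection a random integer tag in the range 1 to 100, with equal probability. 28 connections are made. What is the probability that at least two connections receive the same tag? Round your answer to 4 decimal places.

0.9848

It's easier to compute the probability that all 28 are distinct.
P(all distinct) = 100/100 · 99/100 · ··· · 73/100 ≈ 0.0152.
So the probability of at least one match is 1 − 0.0152 = 0.9848.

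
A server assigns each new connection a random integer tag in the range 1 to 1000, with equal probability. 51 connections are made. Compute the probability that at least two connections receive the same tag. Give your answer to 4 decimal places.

It's easier to compute the probability that all 51 are distinct.
P(all distinct) = 1000/1000 · 999/1000 · ··· · 950/1000 ≈ 0.2733.
So the probability of at least one match is 1 − 0.2733 = 0.7267.

0.7267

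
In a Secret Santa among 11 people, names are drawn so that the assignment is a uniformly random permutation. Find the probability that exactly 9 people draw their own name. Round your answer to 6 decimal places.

0.000001

Choose which 9 of the 11 are fixed: C(11,9) = 55 ways.
The remaining 2 must have no fixed point: D(2) = 1.
P = 55·1/39916800 = 1/725760 ≈ 0.000001.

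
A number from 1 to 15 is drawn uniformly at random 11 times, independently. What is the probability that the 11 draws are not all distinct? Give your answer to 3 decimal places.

0.994

P(all 11 different) = 15/15 · 14/15 · ··· · 5/15 ≈ 0.006.
P(at least two equal) = 1 − 0.006 = 0.994.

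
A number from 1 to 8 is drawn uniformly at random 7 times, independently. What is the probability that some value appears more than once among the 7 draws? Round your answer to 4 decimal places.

P(all 7 different) = 8/8 · 7/8 · ··· · 2/8 ≈ 0.0192.
P(at least two equal) = 1 − 0.0192 = 0.9808.

0.9808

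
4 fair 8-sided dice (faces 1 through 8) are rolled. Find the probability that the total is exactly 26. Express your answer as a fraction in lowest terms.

There are 8^4 = 4096 equally likely outcomes.
The number of ordered 4-tuples from {1,…,8} summing to 26 is 84.
P(sum = 26) = 84/4096 = 21/1024.

21/1024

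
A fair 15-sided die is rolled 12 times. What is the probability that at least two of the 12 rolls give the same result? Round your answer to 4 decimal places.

P(all 12 different) = 15/15 · 14/15 · ··· · 4/15 ≈ 0.0017.
P(at least two equal) = 1 − 0.0017 = 0.9983.

0.9983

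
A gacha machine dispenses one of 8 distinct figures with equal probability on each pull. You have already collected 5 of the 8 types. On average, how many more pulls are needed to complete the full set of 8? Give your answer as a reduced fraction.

44/3

Starting from 5 distinct types, each trial gives a new one with probability (8−i)/8 when i types are held, so the wait for the next new type is 8/(8−i).
E = 8/3 + 8/2 + 8/1 = 44/3.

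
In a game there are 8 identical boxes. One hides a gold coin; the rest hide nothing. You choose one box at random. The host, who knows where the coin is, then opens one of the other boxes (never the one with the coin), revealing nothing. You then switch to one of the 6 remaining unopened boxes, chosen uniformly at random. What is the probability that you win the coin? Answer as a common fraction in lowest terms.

7/48

Your original box holds the coin with probability 1/8, so the other 7 collectively hold it with probability 7/8.
The host can always find an empty box to open, so this doesn't change that 7/8; it is now spread over the 6 remaining unopened boxes.
P(win by switching) = (7/8) · (1/6) = 7/48.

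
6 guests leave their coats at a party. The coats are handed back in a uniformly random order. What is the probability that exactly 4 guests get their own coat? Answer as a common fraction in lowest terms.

1/48

Choose which 4 of the 6 are fixed: C(6,4) = 15 ways.
The remaining 2 must have no fixed point: D(2) = 1.
P = 15·1/720 = 1/48.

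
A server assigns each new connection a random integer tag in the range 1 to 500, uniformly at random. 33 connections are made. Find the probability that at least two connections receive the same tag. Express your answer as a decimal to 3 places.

0.660

It's easier to compute the probability that all 33 are distinct.
P(all distinct) = 500/500 · 499/500 · ··· · 468/500 ≈ 0.340.
So the probability of at least one match is 1 − 0.340 = 0.660.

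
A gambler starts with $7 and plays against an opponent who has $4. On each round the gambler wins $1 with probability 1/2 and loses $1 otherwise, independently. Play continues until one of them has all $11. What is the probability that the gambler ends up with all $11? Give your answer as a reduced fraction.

With a fair step, P(i) = ½P(i−1) + ½P(i+1) with P(0)=0, P(11)=1 has the linear solution P(i) = i/11.
P(7) = 7/11.

7/11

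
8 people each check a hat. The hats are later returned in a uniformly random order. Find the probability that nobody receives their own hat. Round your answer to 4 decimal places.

This is the derangement probability: permutations of 8 with no fixed point.
D(8) = 8! · (1 − 1/1! + 1/2! − ··· + (−1)^8/8!) = 14833.
P = 14833/40320 = 2119/5760 ≈ 0.3679.

0.3679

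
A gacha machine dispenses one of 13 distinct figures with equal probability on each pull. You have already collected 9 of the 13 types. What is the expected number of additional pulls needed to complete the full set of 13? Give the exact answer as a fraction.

Starting from 9 distinct types, each trial gives a new one with probability (13−i)/13 when i types are held, so the wait for the next new type is 13/(13−i).
E = 13/4 + 13/3 + 13/2 + 13/1 = 325/12.

325/12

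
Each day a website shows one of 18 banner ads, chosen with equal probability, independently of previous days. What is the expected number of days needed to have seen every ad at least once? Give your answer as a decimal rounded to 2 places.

After i distinct types are collected, each trial gives a new one with probability (18−i)/18, so the expected wait for the next new type is 18/(18−i).
E = 18/18 + 18/17 + 18/16 + 18/15 + 18/14 + 18/13 + 18/12 + 18/11 + 18/10 + 18/9 + 18/8 + 18/7 + 18/6 + 18/5 + 18/4 + 18/3 + 18/2 + 18/1 = 42822903/680680 ≈ 62.91.

62.91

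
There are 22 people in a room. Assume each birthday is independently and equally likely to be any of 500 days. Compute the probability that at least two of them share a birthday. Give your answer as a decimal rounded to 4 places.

0.3742

It's easier to compute the probability that all 22 are distinct.
P(all distinct) = 500/500 · 499/500 · ··· · 479/500 ≈ 0.6258.
So the probability of at least one match is 1 − 0.6258 = 0.3742.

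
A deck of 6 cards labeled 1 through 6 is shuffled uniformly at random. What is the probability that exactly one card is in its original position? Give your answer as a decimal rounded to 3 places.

Choose which one is fixed: C(6,1) = 6 ways.
The remaining 5 must have no fixed point: D(5) = 44.
P = 6·44/720 = 11/30 ≈ 0.367.

0.367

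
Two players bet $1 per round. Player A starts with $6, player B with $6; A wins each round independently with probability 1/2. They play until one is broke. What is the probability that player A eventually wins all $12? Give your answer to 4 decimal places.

0.5000

With a fair step, P(i) = ½P(i−1) + ½P(i+1) with P(0)=0, P(12)=1 has the linear solution P(i) = i/12.
P(6) = 6/12 = 1/2 ≈ 0.5000.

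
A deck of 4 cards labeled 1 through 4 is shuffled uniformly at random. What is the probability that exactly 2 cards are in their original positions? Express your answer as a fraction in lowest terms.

Choose which 2 of the 4 are fixed: C(4,2) = 6 ways.
The remaining 2 must have no fixed point: D(2) = 1.
P = 6·1/24 = 1/4.

1/4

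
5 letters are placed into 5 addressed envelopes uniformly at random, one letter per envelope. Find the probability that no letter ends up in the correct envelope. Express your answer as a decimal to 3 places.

This is the derangement probability: permutations of 5 with no fixed point.
D(5) = 5! · (1 − 1/1! + 1/2! − ··· + (−1)^5/5!) = 44.
P = 44/120 = 11/30 ≈ 0.367.

0.367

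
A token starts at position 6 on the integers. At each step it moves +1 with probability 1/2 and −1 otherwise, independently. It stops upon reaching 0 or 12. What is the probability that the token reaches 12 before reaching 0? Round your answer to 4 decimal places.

With a fair step, P(i) = ½P(i−1) + ½P(i+1) with P(0)=0, P(12)=1 has the linear solution P(i) = i/12.
P(6) = 6/12 = 1/2 ≈ 0.5000.

0.5000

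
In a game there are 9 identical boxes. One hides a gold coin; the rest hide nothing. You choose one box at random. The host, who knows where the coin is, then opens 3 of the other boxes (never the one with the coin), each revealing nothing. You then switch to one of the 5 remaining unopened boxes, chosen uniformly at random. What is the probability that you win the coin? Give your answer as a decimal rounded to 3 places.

Your original box holds the coin with probability 1/9, so the other 8 collectively hold it with probability 8/9.
The host can always find 3 empty boxes to open, so the reveals don't change that 8/9; it is now spread over the 5 remaining unopened boxes.
P(win by switching) = (8/9) · (1/5) = 8/45 ≈ 0.178.

0.178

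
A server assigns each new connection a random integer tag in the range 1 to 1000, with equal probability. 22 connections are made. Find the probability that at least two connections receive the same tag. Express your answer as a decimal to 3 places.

0.208

It's easier to compute the probability that all 22 are distinct.
P(all distinct) = 1000/1000 · 999/1000 · ··· · 979/1000 ≈ 0.792.
So the probability of at least one match is 1 − 0.792 = 0.208.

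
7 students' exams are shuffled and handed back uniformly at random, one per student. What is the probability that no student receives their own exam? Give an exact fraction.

This is the derangement probability: permutations of 7 with no fixed point.
D(7) = 7! · (1 − 1/1! + 1/2! − ··· + (−1)^7/7!) = 1854.
P = 1854/5040 = 103/280.

103/280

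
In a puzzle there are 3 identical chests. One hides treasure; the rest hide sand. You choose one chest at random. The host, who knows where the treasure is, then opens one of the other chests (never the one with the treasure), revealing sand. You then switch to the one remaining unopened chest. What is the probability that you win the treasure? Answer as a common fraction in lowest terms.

2/3

Your original chest holds the treasure with probability 1/3, so the other 2 collectively hold it with probability 2/3.
The host can always find an empty chest to open, so this doesn't change that 2/3; it is now spread over the 1 remaining unopened chest.
P(win by switching) = (2/3) · (1/1) = 2/3.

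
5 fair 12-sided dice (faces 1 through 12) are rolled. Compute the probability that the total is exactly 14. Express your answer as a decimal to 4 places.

There are 12^5 = 248832 equally likely outcomes.
The number of ordered 5-tuples from {1,…,12} summing to 14 is 715.
P(sum = 14) = 715/248832 ≈ 0.0029.

0.0029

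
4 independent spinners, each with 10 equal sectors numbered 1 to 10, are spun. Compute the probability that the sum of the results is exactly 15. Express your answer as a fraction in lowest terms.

There are 10^4 = 10000 equally likely outcomes.
The number of ordered 4-tuples from {1,…,10} summing to 15 is 348.
P(sum = 15) = 348/10000 = 87/2500.

87/2500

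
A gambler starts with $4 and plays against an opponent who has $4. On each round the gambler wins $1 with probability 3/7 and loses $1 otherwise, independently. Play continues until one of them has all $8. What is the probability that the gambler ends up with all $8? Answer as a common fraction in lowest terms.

81/337

Let r = q/p = (4/7)/(3/7) = 4/3. The recurrence P(i) = p·P(i+1) + q·P(i−1) with P(0)=0, P(8)=1 gives P(i) = (1 − r^i)/(1 − r^8).
P(4) = (1 − (4/3)^4) / (1 − (4/3)^8) = 81/337.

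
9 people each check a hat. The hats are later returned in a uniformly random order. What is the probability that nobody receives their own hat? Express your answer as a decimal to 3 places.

This is the derangement probability: permutations of 9 with no fixed point.
D(9) = 9! · (1 − 1/1! + 1/2! − ··· + (−1)^9/9!) = 133496.
P = 133496/362880 = 16687/45360 ≈ 0.368.

0.368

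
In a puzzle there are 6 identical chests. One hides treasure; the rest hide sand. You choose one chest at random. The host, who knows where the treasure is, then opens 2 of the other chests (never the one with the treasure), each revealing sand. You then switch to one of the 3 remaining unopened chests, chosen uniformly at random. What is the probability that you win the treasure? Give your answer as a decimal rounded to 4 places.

Your original chest holds the treasure with probability 1/6, so the other 5 collectively hold it with probability 5/6.
The host can always find 2 empty chests to open, so the reveals don't change that 5/6; it is now spread over the 3 remaining unopened chests.
P(win by switching) = (5/6) · (1/3) = 5/18 ≈ 0.2778.

0.2778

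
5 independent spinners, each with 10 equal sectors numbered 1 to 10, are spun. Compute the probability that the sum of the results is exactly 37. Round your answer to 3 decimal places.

There are 10^5 = 100000 equally likely outcomes.
The number of ordered 5-tuples from {1,…,10} summing to 37 is 2205.
P(sum = 37) = 2205/100000 = 441/20000 ≈ 0.022.

0.022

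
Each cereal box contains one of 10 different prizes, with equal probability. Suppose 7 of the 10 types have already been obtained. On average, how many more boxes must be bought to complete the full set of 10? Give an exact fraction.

Starting from 7 distinct types, each trial gives a new one with probability (10−i)/10 when i types are held, so the wait for the next new type is 10/(10−i).
E = 10/3 + 10/2 + 10/1 = 55/3.

55/3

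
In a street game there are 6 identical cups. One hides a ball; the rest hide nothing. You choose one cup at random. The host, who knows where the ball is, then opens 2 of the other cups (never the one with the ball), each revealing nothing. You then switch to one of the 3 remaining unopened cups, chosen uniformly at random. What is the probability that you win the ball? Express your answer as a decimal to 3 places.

0.278

Your original cup holds the ball with probability 1/6, so the other 5 collectively hold it with probability 5/6.
The host can always find 2 empty cups to open, so the reveals don't change that 5/6; it is now spread over the 3 remaining unopened cups.
P(win by switching) = (5/6) · (1/3) = 5/18 ≈ 0.278.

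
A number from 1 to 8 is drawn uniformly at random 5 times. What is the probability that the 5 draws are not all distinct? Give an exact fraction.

P(all 5 different) = 8/8 · 7/8 · ··· · 4/8 = 105/512.
P(at least two equal) = 1 − 105/512 = 407/512.

407/512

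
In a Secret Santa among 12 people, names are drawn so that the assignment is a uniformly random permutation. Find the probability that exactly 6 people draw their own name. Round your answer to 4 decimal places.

0.0005

Choose which 6 of the 12 are fixed: C(12,6) = 924 ways.
The remaining 6 must have no fixed point: D(6) = 265.
P = 924·265/479001600 = 53/103680 ≈ 0.0005.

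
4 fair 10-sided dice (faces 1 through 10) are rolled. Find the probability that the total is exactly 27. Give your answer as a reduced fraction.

6/125

There are 10^4 = 10000 equally likely outcomes.
The number of ordered 4-tuples from {1,…,10} summing to 27 is 480.
P(sum = 27) = 480/10000 = 6/125.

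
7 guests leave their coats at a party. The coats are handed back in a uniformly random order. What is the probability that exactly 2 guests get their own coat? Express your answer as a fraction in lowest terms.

11/60

Choose which 2 of the 7 are fixed: C(7,2) = 21 ways.
The remaining 5 must have no fixed point: D(5) = 44.
P = 21·44/5040 = 11/60.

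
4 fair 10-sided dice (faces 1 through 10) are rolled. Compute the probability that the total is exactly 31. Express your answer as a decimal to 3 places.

0.022

There are 10^4 = 10000 equally likely outcomes.
The number of ordered 4-tuples from {1,…,10} summing to 31 is 220.
P(sum = 31) = 220/10000 = 11/500 ≈ 0.022.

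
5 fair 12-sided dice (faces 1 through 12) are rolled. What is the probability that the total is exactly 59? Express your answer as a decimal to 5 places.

There are 12^5 = 248832 equally likely outcomes.
The number of ordered 5-tuples from {1,…,12} summing to 59 is 5.
P(sum = 59) = 5/248832 ≈ 0.00002.

0.00002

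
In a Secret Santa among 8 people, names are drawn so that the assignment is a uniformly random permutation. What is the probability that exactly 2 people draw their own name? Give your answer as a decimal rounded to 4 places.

0.1840

Choose which 2 of the 8 are fixed: C(8,2) = 28 ways.
The remaining 6 must have no fixed point: D(6) = 265.
P = 28·265/40320 = 53/288 ≈ 0.1840.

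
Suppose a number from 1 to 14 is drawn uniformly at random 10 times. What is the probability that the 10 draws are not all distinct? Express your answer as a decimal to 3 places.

P(all 10 different) = 14/14 · 13/14 · ··· · 5/14 ≈ 0.013.
P(at least two equal) = 1 − 0.013 = 0.987.

0.987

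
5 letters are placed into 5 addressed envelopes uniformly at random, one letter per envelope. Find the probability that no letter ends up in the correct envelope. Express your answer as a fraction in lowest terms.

This is the derangement probability: permutations of 5 with no fixed point.
D(5) = 5! · (1 − 1/1! + 1/2! − ··· + (−1)^5/5!) = 44.
P = 44/120 = 11/30.

11/30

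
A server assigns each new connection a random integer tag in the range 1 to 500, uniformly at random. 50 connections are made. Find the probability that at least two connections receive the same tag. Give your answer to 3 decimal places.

It's easier to compute the probability that all 50 are distinct.
P(all distinct) = 500/500 · 499/500 · ··· · 451/500 ≈ 0.079.
So the probability of at least one match is 1 − 0.079 = 0.921.

0.921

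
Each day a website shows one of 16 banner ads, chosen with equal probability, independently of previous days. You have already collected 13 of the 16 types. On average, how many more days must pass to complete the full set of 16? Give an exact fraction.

Starting from 13 distinct types, each trial gives a new one with probability (16−i)/16 when i types are held, so the wait for the next new type is 16/(16−i).
E = 16/3 + 16/2 + 16/1 = 88/3.

88/3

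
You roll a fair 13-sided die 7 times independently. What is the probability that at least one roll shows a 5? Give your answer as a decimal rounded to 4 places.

P(no roll shows a 5) = (12/13)^7 ≈ 0.5710.
P(at least one) = 1 − 0.5710 = 0.4290.

0.4290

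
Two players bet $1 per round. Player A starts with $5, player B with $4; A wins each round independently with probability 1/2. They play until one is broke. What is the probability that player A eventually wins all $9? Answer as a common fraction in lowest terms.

5/9

With a fair step, P(i) = ½P(i−1) + ½P(i+1) with P(0)=0, P(9)=1 has the linear solution P(i) = i/9.
P(5) = 5/9.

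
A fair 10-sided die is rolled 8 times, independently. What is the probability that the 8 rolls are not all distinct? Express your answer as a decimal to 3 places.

P(all 8 different) = 10/10 · 9/10 · ··· · 3/10 ≈ 0.018.
P(at least two equal) = 1 − 0.018 = 0.982.

0.982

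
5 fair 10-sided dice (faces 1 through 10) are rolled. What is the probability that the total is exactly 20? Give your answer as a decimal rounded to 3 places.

0.032

There are 10^5 = 100000 equally likely outcomes.
The number of ordered 5-tuples from {1,…,10} summing to 20 is 3246.
P(sum = 20) = 3246/100000 = 1623/50000 ≈ 0.032.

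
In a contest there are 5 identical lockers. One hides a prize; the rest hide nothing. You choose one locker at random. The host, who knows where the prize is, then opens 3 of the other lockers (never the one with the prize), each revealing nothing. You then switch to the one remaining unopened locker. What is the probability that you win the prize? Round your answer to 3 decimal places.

0.800

Your original locker holds the prize with probability 1/5, so the other 4 collectively hold it with probability 4/5.
The host can always find 3 empty lockers to open, so the reveals don't change that 4/5; it is now spread over the 1 remaining unopened locker.
P(win by switching) = (4/5) · (1/1) = 4/5 ≈ 0.800.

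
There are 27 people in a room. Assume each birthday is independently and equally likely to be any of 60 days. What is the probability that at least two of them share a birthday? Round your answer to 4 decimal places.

It's easier to compute the probability that all 27 are distinct.
P(all distinct) = 60/60 · 59/60 · ··· · 34/60 ≈ 0.0009.
So the probability of at least one match is 1 − 0.0009 = 0.9991.

0.9991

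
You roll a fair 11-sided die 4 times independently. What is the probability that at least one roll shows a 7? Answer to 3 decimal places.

P(no roll shows a 7) = (10/11)^4 ≈ 0.683.
P(at least one) = 1 − 0.683 = 0.317.

0.317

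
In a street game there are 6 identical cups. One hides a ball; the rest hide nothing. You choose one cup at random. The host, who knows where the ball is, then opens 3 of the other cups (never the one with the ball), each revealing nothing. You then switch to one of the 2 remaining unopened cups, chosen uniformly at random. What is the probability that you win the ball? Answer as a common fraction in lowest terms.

5/12

Your original cup holds the ball with probability 1/6, so the other 5 collectively hold it with probability 5/6.
The host can always find 3 empty cups to open, so the reveals don't change that 5/6; it is now spread over the 2 remaining unopened cups.
P(win by switching) = (5/6) · (1/2) = 5/12.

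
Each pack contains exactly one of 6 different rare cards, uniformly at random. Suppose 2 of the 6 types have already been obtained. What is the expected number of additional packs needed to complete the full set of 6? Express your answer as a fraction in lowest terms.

25/2

Starting from 2 distinct types, each trial gives a new one with probability (6−i)/6 when i types are held, so the wait for the next new type is 6/(6−i).
E = 6/4 + 6/3 + 6/2 + 6/1 = 25/2.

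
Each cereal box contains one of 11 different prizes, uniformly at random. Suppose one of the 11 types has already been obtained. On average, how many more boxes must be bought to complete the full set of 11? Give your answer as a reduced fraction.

81191/2520

Starting from 1 distinct type, each trial gives a new one with probability (11−i)/11 when i types are held, so the wait for the next new type is 11/(11−i).
E = 11/10 + 11/9 + 11/8 + 11/7 + 11/6 + 11/5 + 11/4 + 11/3 + 11/2 + 11/1 = 81191/2520.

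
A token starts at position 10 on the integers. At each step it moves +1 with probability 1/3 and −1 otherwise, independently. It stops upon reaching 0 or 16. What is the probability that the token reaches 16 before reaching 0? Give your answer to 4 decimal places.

Let r = q/p = (2/3)/(1/3) = 2. The recurrence P(i) = p·P(i+1) + q·P(i−1) with P(0)=0, P(16)=1 gives P(i) = (1 − r^i)/(1 − r^16).
P(10) = (1 − (2)^10) / (1 − (2)^16) = 341/21845 ≈ 0.0156.

0.0156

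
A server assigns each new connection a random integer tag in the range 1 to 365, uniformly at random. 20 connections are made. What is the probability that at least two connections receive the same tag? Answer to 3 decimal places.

It's easier to compute the probability that all 20 are distinct.
P(all distinct) = 365/365 · 364/365 · ··· · 346/365 ≈ 0.589.
So the probability of at least one match is 1 − 0.589 = 0.411.

0.411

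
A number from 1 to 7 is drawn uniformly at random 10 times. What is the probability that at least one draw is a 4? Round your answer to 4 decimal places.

P(no draw is a 4) = (6/7)^10 ≈ 0.2141.
P(at least one) = 1 − 0.2141 = 0.7859.

0.7859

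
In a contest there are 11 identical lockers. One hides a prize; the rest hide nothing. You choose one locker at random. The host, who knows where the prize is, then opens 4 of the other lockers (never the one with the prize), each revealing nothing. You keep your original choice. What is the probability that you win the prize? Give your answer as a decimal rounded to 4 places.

0.0909

The host can always open 4 empty lockers regardless of your choice, so the reveals give no information about your original locker.
P(win by staying) = 1/11 ≈ 0.0909.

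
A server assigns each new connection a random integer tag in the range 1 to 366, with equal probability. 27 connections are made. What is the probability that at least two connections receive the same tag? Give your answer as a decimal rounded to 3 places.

It's easier to compute the probability that all 27 are distinct.
P(all distinct) = 366/366 · 365/366 · ··· · 340/366 ≈ 0.374.
So the probability of at least one match is 1 − 0.374 = 0.626.

0.626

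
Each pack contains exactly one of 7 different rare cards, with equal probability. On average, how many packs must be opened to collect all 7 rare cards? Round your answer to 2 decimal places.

18.15

After i distinct types are collected, each trial gives a new one with probability (7−i)/7, so the expected wait for the next new type is 7/(7−i).
E = 7/7 + 7/6 + 7/5 + 7/4 + 7/3 + 7/2 + 7/1 = 363/20 ≈ 18.15.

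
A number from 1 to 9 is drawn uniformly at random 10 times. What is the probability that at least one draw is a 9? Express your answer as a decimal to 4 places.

P(no draw is a 9) = (8/9)^10 ≈ 0.3079.
P(at least one) = 1 − 0.3079 = 0.6921.

0.6921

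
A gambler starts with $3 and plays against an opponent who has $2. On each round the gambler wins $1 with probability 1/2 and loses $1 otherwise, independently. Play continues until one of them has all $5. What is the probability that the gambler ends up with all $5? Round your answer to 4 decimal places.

With a fair step, P(i) = ½P(i−1) + ½P(i+1) with P(0)=0, P(5)=1 has the linear solution P(i) = i/5.
P(3) = 3/5 ≈ 0.6000.

0.6000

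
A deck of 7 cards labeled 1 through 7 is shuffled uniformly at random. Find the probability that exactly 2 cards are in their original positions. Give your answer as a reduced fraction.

Choose which 2 of the 7 are fixed: C(7,2) = 21 ways.
The remaining 5 must have no fixed point: D(5) = 44.
P = 21·44/5040 = 11/60.

11/60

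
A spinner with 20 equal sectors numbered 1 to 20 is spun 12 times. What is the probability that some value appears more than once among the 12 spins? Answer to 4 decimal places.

0.9853

P(all 12 different) = 20/20 · 19/20 · ··· · 9/20 ≈ 0.0147.
P(at least two equal) = 1 − 0.0147 = 0.9853.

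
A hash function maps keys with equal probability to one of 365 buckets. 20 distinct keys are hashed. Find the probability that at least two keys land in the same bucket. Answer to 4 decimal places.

0.4114

It's easier to compute the probability that all 20 are distinct.
P(all distinct) = 365/365 · 364/365 · ··· · 346/365 ≈ 0.5886.
So the probability of at least one match is 1 − 0.5886 = 0.4114.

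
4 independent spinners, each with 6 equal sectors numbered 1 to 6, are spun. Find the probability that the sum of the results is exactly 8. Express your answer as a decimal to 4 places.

0.0270

There are 6^4 = 1296 equally likely outcomes.
The number of ordered 4-tuples from {1,…,6} summing to 8 is 35.
P(sum = 8) = 35/1296 ≈ 0.0270.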